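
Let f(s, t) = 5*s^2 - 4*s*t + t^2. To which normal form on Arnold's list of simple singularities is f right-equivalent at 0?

A_1

The Hessian of f at 0 is [[10, -4], [-4, 2]] with rank 2, so corank 0. A Groebner basis of the Jacobian ideal J(f) in C{s,t} is {s, t}; counting standard monomials gives mu = 1. Corank 0: nondegenerate Morse point, so A_1.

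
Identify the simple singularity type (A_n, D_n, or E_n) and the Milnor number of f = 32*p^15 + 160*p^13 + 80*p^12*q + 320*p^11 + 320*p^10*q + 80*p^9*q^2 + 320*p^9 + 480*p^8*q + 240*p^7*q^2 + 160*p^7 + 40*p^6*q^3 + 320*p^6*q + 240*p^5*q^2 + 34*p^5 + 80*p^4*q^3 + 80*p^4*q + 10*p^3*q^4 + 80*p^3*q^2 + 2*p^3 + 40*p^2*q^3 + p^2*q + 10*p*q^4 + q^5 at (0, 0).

Type D_6, Milnor number mu = 6.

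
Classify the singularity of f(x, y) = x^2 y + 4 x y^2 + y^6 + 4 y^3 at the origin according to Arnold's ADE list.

The Hessian of f at 0 has rank 0. Corank 2; j^3 = y*(x + 2*y)^2 has shape L^2 M (L != M), so D-series; mu = 7 gives D_7.

D_{7}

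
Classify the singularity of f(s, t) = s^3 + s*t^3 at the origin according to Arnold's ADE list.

E_7

The Hessian of f at 0 is [[0, 0], [0, 0]] with rank 0, so corank 2. A Groebner basis of the Jacobian ideal J(f) in C{s,t} is {s^3, s*t^2, 3*s^2 + t^3}; counting standard monomials gives mu = 7. Corank 2; j^3 = s^3 is a perfect cube, so E-series; the 4-jet and mu = 7 give E_7.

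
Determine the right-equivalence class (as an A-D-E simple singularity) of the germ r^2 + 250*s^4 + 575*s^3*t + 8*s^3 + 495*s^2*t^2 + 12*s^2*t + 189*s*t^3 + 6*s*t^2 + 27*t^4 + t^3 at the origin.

E_7

The Hessian of f at 0 is [[0, 0, 0], [0, 0, 0], [0, 0, 2]] with rank 1, so corank 2. A Groebner basis of the Jacobian ideal J(f) in C{s,t,r} is {768*s^2/25 + 768*s*t/25 + t^4 + 8*t^3/25 + 192*t^2/25, s^3 + 132*s^2/25 + 132*s*t/25 + 9*t^3/50 + 33*t^2/25, s^2*t - 168*s^2/25 - 168*s*t/25 - 8*t^3/25 - 42*t^2/25, 32*s^2/5 + s*t^2 + 32*s*t/5 + 17*t^3/30 + 8*t^2/5, r}; counting standard monomials gives mu = 7. Corank 2; j^3 = (2*s + t)^3 is a perfect cube, so E-series; the 4-jet and mu = 7 give E_7.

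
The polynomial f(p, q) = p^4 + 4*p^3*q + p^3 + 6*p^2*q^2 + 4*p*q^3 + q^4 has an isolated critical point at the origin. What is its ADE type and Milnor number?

Type E6, Milnor number mu = 6.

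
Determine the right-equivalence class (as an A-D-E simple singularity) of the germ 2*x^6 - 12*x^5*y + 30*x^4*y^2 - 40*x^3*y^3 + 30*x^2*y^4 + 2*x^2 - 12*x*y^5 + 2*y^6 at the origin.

The Hessian of f at 0 has rank 1. Corank 1: A-series; mu = 5 gives A_5.

A5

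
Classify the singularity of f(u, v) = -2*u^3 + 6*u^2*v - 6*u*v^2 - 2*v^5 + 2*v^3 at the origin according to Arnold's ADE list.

The Hessian of f at 0 has rank 0. Corank 2; j^3 = -2*(u - v)^3 is a perfect cube, so E-series; the 5-jet and mu = 8 give E_8.

E_{8}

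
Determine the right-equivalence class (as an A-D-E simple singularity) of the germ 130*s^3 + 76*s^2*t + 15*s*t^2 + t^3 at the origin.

D_4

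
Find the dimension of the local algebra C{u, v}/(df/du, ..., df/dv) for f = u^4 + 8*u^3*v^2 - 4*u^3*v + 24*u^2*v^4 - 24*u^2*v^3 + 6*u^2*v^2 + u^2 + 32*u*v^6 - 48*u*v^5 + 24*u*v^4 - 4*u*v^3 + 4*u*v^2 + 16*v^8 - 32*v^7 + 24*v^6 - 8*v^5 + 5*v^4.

The Hessian of f at 0 has rank 1. Corank 1: A-series; mu = 3 gives A_3.

3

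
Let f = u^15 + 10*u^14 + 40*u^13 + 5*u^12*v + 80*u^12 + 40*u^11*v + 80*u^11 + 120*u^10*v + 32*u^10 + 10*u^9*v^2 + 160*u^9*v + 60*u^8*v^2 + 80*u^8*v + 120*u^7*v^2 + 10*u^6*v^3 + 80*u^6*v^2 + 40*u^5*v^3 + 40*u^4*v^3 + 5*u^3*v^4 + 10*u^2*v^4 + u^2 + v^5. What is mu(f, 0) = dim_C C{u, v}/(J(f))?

The Hessian of f at 0 is [[2, 0], [0, 0]] with rank 1, so corank 1. A Groebner basis of the Jacobian ideal J(f) in C{u,v} is {v^4, u}; counting standard monomials gives mu = 4. Corank 1: A-series; mu = 4 gives A_4.

4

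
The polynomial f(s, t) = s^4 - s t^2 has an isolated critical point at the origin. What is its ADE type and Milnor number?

Type D_5, Milnor number mu = 5.

The Hessian of f at 0 has rank 0. Corank 2; j^3 = -s*t^2 has shape L^2 M (L != M), so D-series; mu = 5 gives D_5.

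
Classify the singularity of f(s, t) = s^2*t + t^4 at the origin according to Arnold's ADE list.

D_5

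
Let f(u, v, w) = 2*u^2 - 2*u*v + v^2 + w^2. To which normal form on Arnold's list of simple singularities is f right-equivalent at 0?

The Hessian of f at 0 has rank 3. Corank 0: nondegenerate Morse point, so A_1.

A_{1}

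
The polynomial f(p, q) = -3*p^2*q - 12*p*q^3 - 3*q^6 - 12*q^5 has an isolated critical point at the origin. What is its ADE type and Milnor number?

The Hessian of f at 0 has rank 0. Corank 2; j^3 = -3*p^2*q has shape L^2 M (L != M), so D-series; mu = 7 gives D_7.

Type D_{7}, Milnor number mu = 7.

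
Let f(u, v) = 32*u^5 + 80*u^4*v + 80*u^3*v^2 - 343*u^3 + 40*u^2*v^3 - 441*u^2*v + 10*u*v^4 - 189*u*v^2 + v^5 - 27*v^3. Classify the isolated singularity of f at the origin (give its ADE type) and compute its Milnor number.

Type E8, Milnor number mu = 8.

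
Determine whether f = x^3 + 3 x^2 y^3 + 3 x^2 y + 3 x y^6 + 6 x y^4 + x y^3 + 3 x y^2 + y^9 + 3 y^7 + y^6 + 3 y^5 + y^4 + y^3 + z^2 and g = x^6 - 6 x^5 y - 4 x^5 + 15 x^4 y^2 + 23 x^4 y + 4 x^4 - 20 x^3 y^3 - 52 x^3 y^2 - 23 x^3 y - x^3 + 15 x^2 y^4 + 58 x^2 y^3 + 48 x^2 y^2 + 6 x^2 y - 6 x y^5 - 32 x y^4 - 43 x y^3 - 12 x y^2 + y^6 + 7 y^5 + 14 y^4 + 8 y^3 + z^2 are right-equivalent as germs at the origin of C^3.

Yes.

The Hessian of f at 0 has rank 1. Corank 2; j^3 = (x + y)^3 is a perfect cube, so E-series; the 4-jet and mu = 7 give E_7. The Hessian of g at 0 has rank 1. Corank 2; j^3 = -(x - 2*y)^3 is a perfect cube, so E-series; the 4-jet and mu = 7 give E_7. Both have type E_7, hence right-equivalent.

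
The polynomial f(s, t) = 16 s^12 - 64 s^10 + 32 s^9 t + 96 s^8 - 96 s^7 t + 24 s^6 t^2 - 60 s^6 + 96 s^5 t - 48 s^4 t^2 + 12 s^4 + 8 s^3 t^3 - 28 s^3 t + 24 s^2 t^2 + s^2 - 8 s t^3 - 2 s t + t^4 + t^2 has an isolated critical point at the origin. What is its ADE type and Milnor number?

Type A_3, Milnor number mu = 3.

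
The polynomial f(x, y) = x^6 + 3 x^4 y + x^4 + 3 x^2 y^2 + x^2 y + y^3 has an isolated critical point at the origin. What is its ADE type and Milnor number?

The Hessian of f at 0 is [[0, 0], [0, 0]] with rank 0, so corank 2. A Groebner basis of the Jacobian ideal J(f) in C{x,y} is {y^3, x^2 + 3*y^2, x*y}; counting standard monomials gives mu = 4. Corank 2; j^3 = y*(x^2 + y^2) splits into three distinct lines over C (the quadratic factor has nonzero discriminant), so D_4.

Type D_4, Milnor number mu = 4.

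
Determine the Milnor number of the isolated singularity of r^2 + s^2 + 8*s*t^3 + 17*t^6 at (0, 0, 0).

The Hessian of f at 0 has rank 2. Corank 1: A-series; mu = 5 gives A_5.

5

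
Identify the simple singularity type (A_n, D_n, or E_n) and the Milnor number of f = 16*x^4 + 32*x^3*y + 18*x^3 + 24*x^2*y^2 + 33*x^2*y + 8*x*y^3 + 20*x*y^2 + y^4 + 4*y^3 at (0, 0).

Type D_{5}, Milnor number mu = 5.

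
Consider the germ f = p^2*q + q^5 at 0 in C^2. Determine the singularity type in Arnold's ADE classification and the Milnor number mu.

Type D_6, Milnor number mu = 6.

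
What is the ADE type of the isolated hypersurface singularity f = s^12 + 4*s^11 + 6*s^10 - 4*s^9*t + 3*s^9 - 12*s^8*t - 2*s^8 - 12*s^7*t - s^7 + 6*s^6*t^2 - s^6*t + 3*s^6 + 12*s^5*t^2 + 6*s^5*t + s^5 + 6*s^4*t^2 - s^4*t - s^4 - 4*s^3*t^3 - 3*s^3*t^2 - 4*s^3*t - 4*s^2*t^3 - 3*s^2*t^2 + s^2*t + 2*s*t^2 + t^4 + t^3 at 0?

The Hessian of f at 0 is [[0, 0], [0, 0]] with rank 0, so corank 2. A Groebner basis of the Jacobian ideal J(f) in C{s,t} is {s*t^2 + s*t + t^2, -s*t + t^3 - t^2, s^2 + 6*s*t + 5*t^2}; counting standard monomials gives mu = 5. Corank 2; j^3 = t*(s + t)^2 has shape L^2 M (L != M), so D-series; mu = 5 gives D_5.

D_{5}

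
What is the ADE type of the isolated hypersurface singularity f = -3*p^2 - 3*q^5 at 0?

A_{4}

The Hessian of f at 0 has rank 1. Corank 1: A-series; mu = 4 gives A_4.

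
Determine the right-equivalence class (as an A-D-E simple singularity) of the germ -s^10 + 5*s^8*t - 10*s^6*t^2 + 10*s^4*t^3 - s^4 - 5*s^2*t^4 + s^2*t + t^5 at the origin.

D_6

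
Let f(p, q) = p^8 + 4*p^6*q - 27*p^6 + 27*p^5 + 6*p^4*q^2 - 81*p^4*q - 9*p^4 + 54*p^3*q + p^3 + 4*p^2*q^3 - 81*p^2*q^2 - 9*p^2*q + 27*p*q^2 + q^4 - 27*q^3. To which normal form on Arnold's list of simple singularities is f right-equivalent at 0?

E6

The Hessian of f at 0 has rank 0. Corank 2; j^3 = (p - 3*q)^3 is a perfect cube, so E-series; the 4-jet and mu = 6 give E_6.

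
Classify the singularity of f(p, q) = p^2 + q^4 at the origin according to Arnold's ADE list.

The Hessian of f at 0 has rank 1. Corank 1: A-series; mu = 3 gives A_3.

A_3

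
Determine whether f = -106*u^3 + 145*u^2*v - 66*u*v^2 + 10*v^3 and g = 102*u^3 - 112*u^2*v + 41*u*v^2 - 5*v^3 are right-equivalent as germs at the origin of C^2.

The Hessian of f at 0 is [[0, 0], [0, 0]] with rank 0, so corank 2. A Groebner basis of the Jacobian ideal J(f) in C{u,v} is {v^3, u^2 - 6*v^2/37, u*v - 15*v^2/37}; counting standard monomials gives mu = 4. Corank 2; j^3 = -(2*u - v)*(53*u^2 - 46*u*v + 10*v^2) splits into three distinct lines over C (the quadratic factor has nonzero discriminant), so D_4. The Hessian of g at 0 is [[0, 0], [0, 0]] with rank 0, so corank 2. A Groebner basis of the Jacobian ideal J(g) in C{u,v} is {v^3, u^2 + v^2/2, u*v + v^2/2}; counting standard monomials gives mu = 4. Corank 2; j^3 = (3*u - v)*(34*u^2 - 26*u*v + 5*v^2) splits into three distinct lines over C (the quadratic factor has nonzero discriminant), so D_4. Both have type D_4, hence right-equivalent.

Yes.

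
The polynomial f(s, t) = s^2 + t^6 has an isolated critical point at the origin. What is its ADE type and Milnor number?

Type A5, Milnor number mu = 5.

The Hessian of f at 0 has rank 1. Corank 1: A-series; mu = 5 gives A_5.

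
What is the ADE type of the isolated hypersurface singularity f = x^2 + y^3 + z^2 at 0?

The Hessian of f at 0 is [[2, 0, 0], [0, 0, 0], [0, 0, 2]] with rank 2, so corank 1. A Groebner basis of the Jacobian ideal J(f) in C{x,y,z} is {y^2, x, z}; counting standard monomials gives mu = 2. Corank 1: A-series; mu = 2 gives A_2.

A_{2}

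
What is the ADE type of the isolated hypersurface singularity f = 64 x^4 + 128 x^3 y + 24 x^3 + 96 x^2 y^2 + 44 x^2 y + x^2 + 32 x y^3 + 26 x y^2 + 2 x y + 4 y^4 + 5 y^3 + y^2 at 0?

The Hessian of f at 0 has rank 1. Corank 1: A-series; mu = 2 gives A_2.

A_{2}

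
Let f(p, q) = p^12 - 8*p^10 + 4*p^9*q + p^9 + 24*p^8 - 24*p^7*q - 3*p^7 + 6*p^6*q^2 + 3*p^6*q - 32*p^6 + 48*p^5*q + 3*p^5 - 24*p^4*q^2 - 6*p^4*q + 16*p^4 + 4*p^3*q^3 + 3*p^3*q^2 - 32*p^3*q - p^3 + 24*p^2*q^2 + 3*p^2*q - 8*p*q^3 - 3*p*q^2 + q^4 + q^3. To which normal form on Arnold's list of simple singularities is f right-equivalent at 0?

The Hessian of f at 0 is [[0, 0], [0, 0]] with rank 0, so corank 2. A Groebner basis of the Jacobian ideal J(f) in C{p,q} is {q^4, p*q^2 - 5*q^3/6, p^2 - 2*p*q + q^2}; counting standard monomials gives mu = 6. Corank 2; j^3 = -(p - q)^3 is a perfect cube, so E-series; the 4-jet and mu = 6 give E_6.

E_{6}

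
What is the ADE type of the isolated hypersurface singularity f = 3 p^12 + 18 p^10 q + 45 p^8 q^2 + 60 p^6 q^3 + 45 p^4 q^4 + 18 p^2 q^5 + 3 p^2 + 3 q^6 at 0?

A_{5}

The Hessian of f at 0 has rank 1. Corank 1: A-series; mu = 5 gives A_5.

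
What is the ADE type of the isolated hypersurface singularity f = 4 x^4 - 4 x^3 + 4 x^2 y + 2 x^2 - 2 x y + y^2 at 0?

The Hessian of f at 0 has rank 2. Corank 0: nondegenerate Morse point, so A_1.

A1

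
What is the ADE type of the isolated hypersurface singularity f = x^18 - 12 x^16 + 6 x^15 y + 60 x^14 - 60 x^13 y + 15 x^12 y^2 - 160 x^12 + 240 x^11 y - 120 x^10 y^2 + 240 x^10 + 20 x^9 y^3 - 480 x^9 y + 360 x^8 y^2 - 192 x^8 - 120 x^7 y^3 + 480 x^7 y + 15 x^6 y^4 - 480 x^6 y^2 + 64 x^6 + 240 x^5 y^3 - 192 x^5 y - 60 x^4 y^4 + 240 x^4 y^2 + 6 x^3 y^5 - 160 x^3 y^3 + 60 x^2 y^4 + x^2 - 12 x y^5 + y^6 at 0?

The Hessian of f at 0 has rank 1. Corank 1: A-series; mu = 5 gives A_5.

A_{5}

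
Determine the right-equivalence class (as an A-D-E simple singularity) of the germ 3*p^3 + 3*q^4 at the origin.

E_6

The Hessian of f at 0 is [[0, 0], [0, 0]] with rank 0, so corank 2. A Groebner basis of the Jacobian ideal J(f) in C{p,q} is {q^3, p^2}; counting standard monomials gives mu = 6. Corank 2; j^3 = 3*p^3 is a perfect cube, so E-series; the 4-jet and mu = 6 give E_6.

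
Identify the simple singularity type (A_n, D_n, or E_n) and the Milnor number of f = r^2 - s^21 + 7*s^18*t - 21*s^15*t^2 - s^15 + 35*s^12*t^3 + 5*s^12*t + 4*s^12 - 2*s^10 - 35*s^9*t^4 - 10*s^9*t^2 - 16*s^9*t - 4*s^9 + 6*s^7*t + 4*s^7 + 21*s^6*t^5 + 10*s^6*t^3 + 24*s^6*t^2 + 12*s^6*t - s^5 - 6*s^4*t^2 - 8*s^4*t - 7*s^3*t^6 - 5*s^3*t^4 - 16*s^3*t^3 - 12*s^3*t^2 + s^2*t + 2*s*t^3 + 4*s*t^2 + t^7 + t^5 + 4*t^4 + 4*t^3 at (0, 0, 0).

The Hessian of f at 0 is [[0, 0, 0], [0, 0, 0], [0, 0, 2]] with rank 1, so corank 2. A Groebner basis of the Jacobian ideal J(f) in C{s,t,r} is {-1751*s^2/14726 + s*t^3 + 537*s*t^2/14726 - 35951*s*t/58904 - 3639*t^3/58904 - 21943*t^2/29452, 640*s^2/7363 + 35*s*t^2/7363 + 3058*s*t/7363 + t^4 + 568*t^3/7363 + 3556*t^2/7363, s^3 + 5046*s^2/7363 - 80602*s*t^2/7363 + 80059*s*t/29452 - 409877*t^3/29452 + 39691*t^2/14726, s^2*t - 1673*s^2/14726 + 56339*s*t^2/14726 - 26545*s*t/58904 + 215319*t^3/58904 - 13161*t^2/29452, r}; counting standard monomials gives mu = 8. Corank 2; j^3 = t*(s + 2*t)^2 has shape L^2 M (L != M), so D-series; mu = 8 gives D_8.

Type D8, Milnor number mu = 8.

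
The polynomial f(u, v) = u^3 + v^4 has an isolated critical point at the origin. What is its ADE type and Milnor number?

The Hessian of f at 0 has rank 0. Corank 2; j^3 = u^3 is a perfect cube, so E-series; the 4-jet and mu = 6 give E_6.

Type E6, Milnor number mu = 6.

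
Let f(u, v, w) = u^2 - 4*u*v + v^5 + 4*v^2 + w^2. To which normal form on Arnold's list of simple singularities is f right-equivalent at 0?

The Hessian of f at 0 has rank 2. Corank 1: A-series; mu = 4 gives A_4.

A4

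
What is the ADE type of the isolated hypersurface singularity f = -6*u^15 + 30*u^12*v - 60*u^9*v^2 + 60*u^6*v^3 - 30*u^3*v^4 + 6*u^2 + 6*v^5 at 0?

A_{4}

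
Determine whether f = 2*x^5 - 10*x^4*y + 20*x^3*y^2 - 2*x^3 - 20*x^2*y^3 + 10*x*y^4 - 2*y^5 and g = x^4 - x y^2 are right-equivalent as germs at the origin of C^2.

No.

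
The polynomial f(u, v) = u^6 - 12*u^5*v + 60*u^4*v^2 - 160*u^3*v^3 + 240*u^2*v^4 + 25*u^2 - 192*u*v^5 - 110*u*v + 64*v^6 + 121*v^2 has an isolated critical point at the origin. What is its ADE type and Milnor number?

The Hessian of f at 0 is [[50, -110], [-110, 242]] with rank 1, so corank 1. A Groebner basis of the Jacobian ideal J(f) in C{u,v} is {v^5, u - 11*v/5}; counting standard monomials gives mu = 5. Corank 1: A-series; mu = 5 gives A_5.

Type A_{5}, Milnor number mu = 5.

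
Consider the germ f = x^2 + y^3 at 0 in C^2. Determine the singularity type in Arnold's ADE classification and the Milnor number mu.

The Hessian of f at 0 has rank 1. Corank 1: A-series; mu = 2 gives A_2.

Type A_{2}, Milnor number mu = 2.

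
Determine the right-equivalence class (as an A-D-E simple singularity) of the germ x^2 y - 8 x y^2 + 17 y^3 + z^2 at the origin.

The Hessian of f at 0 has rank 1. Corank 2; j^3 = y*(x^2 - 8*x*y + 17*y^2) splits into three distinct lines over C (the quadratic factor has nonzero discriminant), so D_4.

D_4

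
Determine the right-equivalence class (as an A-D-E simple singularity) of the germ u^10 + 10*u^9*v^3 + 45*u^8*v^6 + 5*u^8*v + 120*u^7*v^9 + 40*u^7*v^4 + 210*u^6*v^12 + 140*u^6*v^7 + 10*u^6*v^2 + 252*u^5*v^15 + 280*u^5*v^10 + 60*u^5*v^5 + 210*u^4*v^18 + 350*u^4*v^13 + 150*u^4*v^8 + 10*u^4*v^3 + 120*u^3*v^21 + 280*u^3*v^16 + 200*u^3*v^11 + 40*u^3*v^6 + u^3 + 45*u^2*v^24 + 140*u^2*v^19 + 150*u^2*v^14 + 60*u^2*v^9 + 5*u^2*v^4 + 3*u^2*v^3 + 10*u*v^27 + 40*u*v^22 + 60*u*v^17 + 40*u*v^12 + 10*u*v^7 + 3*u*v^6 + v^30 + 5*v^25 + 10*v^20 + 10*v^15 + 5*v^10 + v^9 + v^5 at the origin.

The Hessian of f at 0 has rank 0. Corank 2; j^3 = u^3 is a perfect cube, so E-series; the 5-jet and mu = 8 give E_8.

E8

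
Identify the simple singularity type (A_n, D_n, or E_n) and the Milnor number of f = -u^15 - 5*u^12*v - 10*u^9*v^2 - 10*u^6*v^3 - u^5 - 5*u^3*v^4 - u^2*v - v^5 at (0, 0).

Type D_{6}, Milnor number mu = 6.

The Hessian of f at 0 has rank 0. Corank 2; j^3 = -u^2*v has shape L^2 M (L != M), so D-series; mu = 6 gives D_6.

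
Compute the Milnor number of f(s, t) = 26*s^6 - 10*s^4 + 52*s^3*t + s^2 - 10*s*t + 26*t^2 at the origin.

1

The Hessian of f at 0 has rank 2. Corank 0: nondegenerate Morse point, so A_1.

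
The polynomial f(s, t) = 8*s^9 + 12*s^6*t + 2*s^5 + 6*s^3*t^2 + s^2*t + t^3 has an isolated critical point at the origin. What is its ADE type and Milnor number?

The Hessian of f at 0 is [[0, 0], [0, 0]] with rank 0, so corank 2. A Groebner basis of the Jacobian ideal J(f) in C{s,t} is {t^3, s^2 + 3*t^2, s*t}; counting standard monomials gives mu = 4. Corank 2; j^3 = t*(s^2 + t^2) splits into three distinct lines over C (the quadratic factor has nonzero discriminant), so D_4.

Type D_{4}, Milnor number mu = 4.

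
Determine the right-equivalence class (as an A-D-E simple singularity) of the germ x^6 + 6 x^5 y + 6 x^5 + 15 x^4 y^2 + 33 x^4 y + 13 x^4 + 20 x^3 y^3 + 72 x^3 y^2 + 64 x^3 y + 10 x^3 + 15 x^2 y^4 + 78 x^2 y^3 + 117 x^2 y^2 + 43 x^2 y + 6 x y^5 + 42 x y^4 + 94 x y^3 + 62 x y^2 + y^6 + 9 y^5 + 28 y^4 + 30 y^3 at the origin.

The Hessian of f at 0 has rank 0. Corank 2; j^3 = (2*x + 3*y)*(5*x^2 + 14*x*y + 10*y^2) splits into three distinct lines over C (the quadratic factor has nonzero discriminant), so D_4.

D_4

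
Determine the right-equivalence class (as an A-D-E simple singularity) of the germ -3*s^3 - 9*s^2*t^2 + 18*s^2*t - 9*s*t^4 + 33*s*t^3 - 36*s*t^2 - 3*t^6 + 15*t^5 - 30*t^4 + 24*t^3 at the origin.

E7

The Hessian of f at 0 is [[0, 0], [0, 0]] with rank 0, so corank 2. A Groebner basis of the Jacobian ideal J(f) in C{s,t} is {-s^2 + 4*s*t + t^4 - t^3/3 - 4*t^2, s^3 + 14*s^2 - 56*s*t - 10*t^3/3 + 56*t^2, s^2*t + 13*s^2/3 - 52*s*t/3 - 23*t^3/9 + 52*t^2/3, s^2 + s*t^2 - 4*s*t - 5*t^3/3 + 4*t^2}; counting standard monomials gives mu = 7. Corank 2; j^3 = -3*(s - 2*t)^3 is a perfect cube, so E-series; the 4-jet and mu = 7 give E_7.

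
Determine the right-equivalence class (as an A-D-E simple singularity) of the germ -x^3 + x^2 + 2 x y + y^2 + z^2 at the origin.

A2

The Hessian of f at 0 has rank 2. Corank 1: A-series; mu = 2 gives A_2.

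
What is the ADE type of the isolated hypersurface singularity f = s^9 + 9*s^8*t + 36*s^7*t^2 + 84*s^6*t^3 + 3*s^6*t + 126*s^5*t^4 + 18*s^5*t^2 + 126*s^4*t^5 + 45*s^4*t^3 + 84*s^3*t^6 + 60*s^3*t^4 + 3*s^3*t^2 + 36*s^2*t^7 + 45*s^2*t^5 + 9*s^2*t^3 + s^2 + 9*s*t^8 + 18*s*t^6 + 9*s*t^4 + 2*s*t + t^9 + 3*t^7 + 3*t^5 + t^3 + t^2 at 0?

A_{2}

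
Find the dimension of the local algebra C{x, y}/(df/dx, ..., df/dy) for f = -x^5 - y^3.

The Hessian of f at 0 has rank 0. Corank 2; j^3 = -y^3 is a perfect cube, so E-series; the 5-jet and mu = 8 give E_8.

8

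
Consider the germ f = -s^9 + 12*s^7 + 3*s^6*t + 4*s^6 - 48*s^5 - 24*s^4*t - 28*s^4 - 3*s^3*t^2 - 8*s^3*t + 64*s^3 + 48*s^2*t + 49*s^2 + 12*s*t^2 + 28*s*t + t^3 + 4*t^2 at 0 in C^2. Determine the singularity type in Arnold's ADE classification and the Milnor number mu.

The Hessian of f at 0 has rank 1. Corank 1: A-series; mu = 2 gives A_2.

Type A_2, Milnor number mu = 2.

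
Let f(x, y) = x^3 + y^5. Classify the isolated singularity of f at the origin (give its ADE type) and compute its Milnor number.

The Hessian of f at 0 has rank 0. Corank 2; j^3 = x^3 is a perfect cube, so E-series; the 5-jet and mu = 8 give E_8.

Type E_8, Milnor number mu = 8.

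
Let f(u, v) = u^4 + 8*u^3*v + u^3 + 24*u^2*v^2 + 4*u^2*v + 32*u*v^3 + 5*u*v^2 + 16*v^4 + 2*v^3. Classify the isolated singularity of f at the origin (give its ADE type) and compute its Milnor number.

The Hessian of f at 0 is [[0, 0], [0, 0]] with rank 0, so corank 2. A Groebner basis of the Jacobian ideal J(f) in C{u,v} is {u*v^2 + u*v/4 + v^2/4, -u*v/4 + v^3 - v^2/4, u^2 + 3*u*v + 2*v^2}; counting standard monomials gives mu = 5. Corank 2; j^3 = (u + v)^2*(u + 2*v) has shape L^2 M (L != M), so D-series; mu = 5 gives D_5.

Type D_{5}, Milnor number mu = 5.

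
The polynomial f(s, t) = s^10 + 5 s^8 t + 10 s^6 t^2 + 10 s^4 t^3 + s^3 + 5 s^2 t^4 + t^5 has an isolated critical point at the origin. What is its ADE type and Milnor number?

The Hessian of f at 0 has rank 0. Corank 2; j^3 = s^3 is a perfect cube, so E-series; the 5-jet and mu = 8 give E_8.

Type E_{8}, Milnor number mu = 8.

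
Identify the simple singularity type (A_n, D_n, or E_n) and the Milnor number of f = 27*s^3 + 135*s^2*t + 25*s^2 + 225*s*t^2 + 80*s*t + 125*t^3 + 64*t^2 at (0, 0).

Type A_2, Milnor number mu = 2.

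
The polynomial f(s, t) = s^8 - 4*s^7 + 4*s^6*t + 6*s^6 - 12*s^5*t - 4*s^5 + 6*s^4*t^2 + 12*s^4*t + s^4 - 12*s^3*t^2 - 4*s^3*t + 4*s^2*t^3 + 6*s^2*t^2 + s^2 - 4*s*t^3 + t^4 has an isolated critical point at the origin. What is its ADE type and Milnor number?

Type A_3, Milnor number mu = 3.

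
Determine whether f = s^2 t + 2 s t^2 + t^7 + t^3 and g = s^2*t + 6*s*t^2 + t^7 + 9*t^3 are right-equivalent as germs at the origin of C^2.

Yes.

The Hessian of f at 0 has rank 0. Corank 2; j^3 = t*(s + t)^2 has shape L^2 M (L != M), so D-series; mu = 8 gives D_8. The Hessian of g at 0 has rank 0. Corank 2; j^3 = t*(s + 3*t)^2 has shape L^2 M (L != M), so D-series; mu = 8 gives D_8. Both have type D_8, hence right-equivalent.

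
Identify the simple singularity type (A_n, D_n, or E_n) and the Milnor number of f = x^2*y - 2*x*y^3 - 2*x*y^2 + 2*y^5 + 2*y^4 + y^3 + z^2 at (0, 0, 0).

Type D_6, Milnor number mu = 6.

The Hessian of f at 0 is [[0, 0, 0], [0, 0, 0], [0, 0, 2]] with rank 1, so corank 2. A Groebner basis of the Jacobian ideal J(f) in C{x,y,z} is {x^3 + 3*x^2/4 - 5*x*y/2 + 7*y^2/4, x^2*y + x^2/2 - 2*x*y + 3*y^2/2, x^2/4 + x*y^2 - 3*x*y/2 + 5*y^2/4, -x*y + y^3 + y^2, z}; counting standard monomials gives mu = 6. Corank 2; j^3 = y*(x - y)^2 has shape L^2 M (L != M), so D-series; mu = 6 gives D_6.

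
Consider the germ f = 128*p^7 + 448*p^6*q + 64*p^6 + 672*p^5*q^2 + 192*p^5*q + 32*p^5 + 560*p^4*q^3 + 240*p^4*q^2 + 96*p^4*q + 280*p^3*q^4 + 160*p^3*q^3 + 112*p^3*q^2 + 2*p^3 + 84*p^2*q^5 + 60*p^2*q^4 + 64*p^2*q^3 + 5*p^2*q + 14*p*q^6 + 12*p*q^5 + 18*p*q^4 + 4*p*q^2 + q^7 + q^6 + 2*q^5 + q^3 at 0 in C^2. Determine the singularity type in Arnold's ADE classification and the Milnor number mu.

Type D_7, Milnor number mu = 7.

The Hessian of f at 0 is [[0, 0], [0, 0]] with rank 0, so corank 2. A Groebner basis of the Jacobian ideal J(f) in C{p,q} is {2*p^2 + 3*p*q + q^4 + q^2, p^3 - p^2/2 - p*q + q^3 - q^2/2, p^2*q + p^2/3 + 2*p*q/3 - q^3 + q^2/3, -p^2/6 + p*q^2 - p*q/3 + q^3 - q^2/6}; counting standard monomials gives mu = 7. Corank 2; j^3 = (p + q)^2*(2*p + q) has shape L^2 M (L != M), so D-series; mu = 7 gives D_7.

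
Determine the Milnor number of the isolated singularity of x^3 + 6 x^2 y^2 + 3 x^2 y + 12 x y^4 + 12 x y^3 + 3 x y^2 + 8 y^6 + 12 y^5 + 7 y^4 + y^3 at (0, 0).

6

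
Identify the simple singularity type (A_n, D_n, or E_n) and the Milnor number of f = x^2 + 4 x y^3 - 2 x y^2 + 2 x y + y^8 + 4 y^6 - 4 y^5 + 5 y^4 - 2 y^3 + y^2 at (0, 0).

Type A7, Milnor number mu = 7.

The Hessian of f at 0 is [[2, 2], [2, 2]] with rank 1, so corank 1. A Groebner basis of the Jacobian ideal J(f) in C{x,y} is {x^3 - 13*x^2/4 + 2*x*y^2 - 45*x*y/8 - 17*x/16 - 21*y^2/16 - 17*y/16, x^2*y + x^2 + x*y^2/2 + 7*x*y/4 + x/8 + 5*y^2/8 + y/8, x/2 + y^3 - y^2/2 + y/2}; counting standard monomials gives mu = 7. Corank 1: A-series; mu = 7 gives A_7.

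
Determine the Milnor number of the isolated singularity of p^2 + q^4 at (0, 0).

The Hessian of f at 0 has rank 1. Corank 1: A-series; mu = 3 gives A_3.

3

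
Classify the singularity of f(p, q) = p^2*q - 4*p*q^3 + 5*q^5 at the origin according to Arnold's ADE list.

The Hessian of f at 0 is [[0, 0], [0, 0]] with rank 0, so corank 2. A Groebner basis of the Jacobian ideal J(f) in C{p,q} is {p^3, p^2*q, 2*p^2 + p*q^2, -p*q/2 + q^3}; counting standard monomials gives mu = 6. Corank 2; j^3 = p^2*q has shape L^2 M (L != M), so D-series; mu = 6 gives D_6.

D_6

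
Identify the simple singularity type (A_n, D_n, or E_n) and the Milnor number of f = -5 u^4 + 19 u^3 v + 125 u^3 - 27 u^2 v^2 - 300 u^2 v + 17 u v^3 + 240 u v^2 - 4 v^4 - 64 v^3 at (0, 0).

The Hessian of f at 0 is [[0, 0], [0, 0]] with rank 0, so corank 2. A Groebner basis of the Jacobian ideal J(f) in C{u,v} is {1171875*u^2 - 1875000*u*v + v^4 + 125*v^3 + 750000*v^2, u^3 - 2700*u^2 + 4320*u*v - 4*v^3/5 - 1728*v^2, u^2*v - 2125*u^2 + 3400*u*v - 13*v^3/15 - 1360*v^2, -1250*u^2 + u*v^2 + 2000*u*v - 14*v^3/15 - 800*v^2}; counting standard monomials gives mu = 7. Corank 2; j^3 = (5*u - 4*v)^3 is a perfect cube, so E-series; the 4-jet and mu = 7 give E_7.

Type E_7, Milnor number mu = 7.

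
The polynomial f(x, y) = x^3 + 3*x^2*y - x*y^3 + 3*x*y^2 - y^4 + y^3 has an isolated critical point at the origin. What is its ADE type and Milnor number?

Type E_7, Milnor number mu = 7.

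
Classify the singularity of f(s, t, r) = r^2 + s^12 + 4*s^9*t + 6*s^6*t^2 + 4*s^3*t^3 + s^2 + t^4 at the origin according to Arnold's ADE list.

The Hessian of f at 0 has rank 2. Corank 1: A-series; mu = 3 gives A_3.

A3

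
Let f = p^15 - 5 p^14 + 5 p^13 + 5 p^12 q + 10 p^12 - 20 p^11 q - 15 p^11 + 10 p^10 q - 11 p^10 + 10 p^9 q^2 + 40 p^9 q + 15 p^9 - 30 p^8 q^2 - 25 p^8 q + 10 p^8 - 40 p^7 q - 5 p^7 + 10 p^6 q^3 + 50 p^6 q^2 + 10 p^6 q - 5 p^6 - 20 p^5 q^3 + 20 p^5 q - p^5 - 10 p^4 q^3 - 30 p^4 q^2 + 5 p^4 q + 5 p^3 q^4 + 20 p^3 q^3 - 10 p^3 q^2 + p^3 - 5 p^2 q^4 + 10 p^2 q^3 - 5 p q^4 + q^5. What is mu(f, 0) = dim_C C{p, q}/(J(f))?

8

The Hessian of f at 0 has rank 0. Corank 2; j^3 = p^3 is a perfect cube, so E-series; the 5-jet and mu = 8 give E_8.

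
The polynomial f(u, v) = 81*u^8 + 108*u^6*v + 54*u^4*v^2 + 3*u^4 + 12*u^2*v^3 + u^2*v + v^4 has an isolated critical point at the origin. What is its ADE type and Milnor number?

The Hessian of f at 0 is [[0, 0], [0, 0]] with rank 0, so corank 2. A Groebner basis of the Jacobian ideal J(f) in C{u,v} is {u^3, u^2/4 + v^3, u*v}; counting standard monomials gives mu = 5. Corank 2; j^3 = u^2*v has shape L^2 M (L != M), so D-series; mu = 5 gives D_5.

Type D_{5}, Milnor number mu = 5.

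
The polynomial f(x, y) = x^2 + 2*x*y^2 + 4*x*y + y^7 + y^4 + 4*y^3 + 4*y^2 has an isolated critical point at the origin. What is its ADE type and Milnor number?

Type A6, Milnor number mu = 6.

The Hessian of f at 0 has rank 1. Corank 1: A-series; mu = 6 gives A_6.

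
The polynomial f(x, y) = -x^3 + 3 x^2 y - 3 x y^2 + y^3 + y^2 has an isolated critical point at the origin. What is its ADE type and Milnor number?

The Hessian of f at 0 has rank 1. Corank 1: A-series; mu = 2 gives A_2.

Type A2, Milnor number mu = 2.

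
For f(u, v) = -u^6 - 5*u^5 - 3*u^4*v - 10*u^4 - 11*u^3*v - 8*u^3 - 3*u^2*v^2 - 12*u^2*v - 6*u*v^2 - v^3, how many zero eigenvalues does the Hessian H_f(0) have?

2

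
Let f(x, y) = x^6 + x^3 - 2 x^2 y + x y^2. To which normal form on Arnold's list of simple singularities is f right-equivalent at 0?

D_{7}

The Hessian of f at 0 has rank 0. Corank 2; j^3 = x*(x - y)^2 has shape L^2 M (L != M), so D-series; mu = 7 gives D_7.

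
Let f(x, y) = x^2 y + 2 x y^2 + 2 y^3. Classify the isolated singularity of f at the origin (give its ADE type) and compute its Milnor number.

The Hessian of f at 0 has rank 0. Corank 2; j^3 = y*(x^2 + 2*x*y + 2*y^2) splits into three distinct lines over C (the quadratic factor has nonzero discriminant), so D_4.

Type D4, Milnor number mu = 4.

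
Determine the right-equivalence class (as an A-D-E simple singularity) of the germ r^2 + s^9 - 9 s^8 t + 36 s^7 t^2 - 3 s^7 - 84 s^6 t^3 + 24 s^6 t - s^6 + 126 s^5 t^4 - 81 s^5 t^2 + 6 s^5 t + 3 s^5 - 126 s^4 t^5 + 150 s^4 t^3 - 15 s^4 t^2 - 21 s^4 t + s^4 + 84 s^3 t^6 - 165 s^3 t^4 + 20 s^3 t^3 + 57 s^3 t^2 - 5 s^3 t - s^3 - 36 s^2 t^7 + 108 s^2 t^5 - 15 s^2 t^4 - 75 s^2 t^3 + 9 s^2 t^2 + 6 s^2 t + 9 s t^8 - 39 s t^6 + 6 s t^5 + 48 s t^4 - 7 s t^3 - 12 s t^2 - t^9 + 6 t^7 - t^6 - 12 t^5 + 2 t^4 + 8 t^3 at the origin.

E7

The Hessian of f at 0 is [[0, 0, 0], [0, 0, 0], [0, 0, 2]] with rank 1, so corank 2. A Groebner basis of the Jacobian ideal J(f) in C{s,t,r} is {3*s^2 - 12*s*t + t^4 - t^3 + 12*t^2, s^3 - 18*s^2 + 72*s*t - 2*t^3 - 72*t^2, s^2*t - 7*s^2 + 28*s*t - 5*t^3/3 - 28*t^2, -2*s^2 + s*t^2 + 8*s*t - 4*t^3/3 - 8*t^2, r}; counting standard monomials gives mu = 7. Corank 2; j^3 = -(s - 2*t)^3 is a perfect cube, so E-series; the 4-jet and mu = 7 give E_7.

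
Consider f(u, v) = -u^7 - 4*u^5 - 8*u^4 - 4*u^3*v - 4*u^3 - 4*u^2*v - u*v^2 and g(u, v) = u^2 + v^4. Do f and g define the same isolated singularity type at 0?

No.

The Hessian of f at 0 is [[0, 0], [0, 0]] with rank 0, so corank 2. A Groebner basis of the Jacobian ideal J(f) in C{u,v} is {-88*u^2/17 + u*v^3 - 36*u*v^2/17 - 108*u*v/17 - 23*v^3/17 - 32*v^2/17, 416*u^2/17 + 28*u*v^2/17 + 560*u*v/17 + v^4 + 50*v^3/17 + 176*v^2/17, u^3 + u^2 + u*v/2, u^2*v - 14*u^2/17 + 21*u*v^2/34 - 11*u*v/17 + 7*v^3/68 - 2*v^2/17}; counting standard monomials gives mu = 8. Corank 2; j^3 = -u*(2*u + v)^2 has shape L^2 M (L != M), so D-series; mu = 8 gives D_8. The Hessian of g at 0 is [[2, 0], [0, 0]] with rank 1, so corank 1. A Groebner basis of the Jacobian ideal J(g) in C{u,v} is {v^3, u}; counting standard monomials gives mu = 3. Corank 1: A-series; mu = 3 gives A_3. f is D_8 but g is A_3, hence not right-equivalent.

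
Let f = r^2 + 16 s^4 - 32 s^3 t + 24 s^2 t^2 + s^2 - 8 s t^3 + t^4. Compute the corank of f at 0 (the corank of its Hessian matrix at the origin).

1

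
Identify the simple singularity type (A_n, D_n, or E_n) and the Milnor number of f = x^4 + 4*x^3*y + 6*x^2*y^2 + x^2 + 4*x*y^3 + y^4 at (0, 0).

Type A_3, Milnor number mu = 3.

The Hessian of f at 0 is [[2, 0], [0, 0]] with rank 1, so corank 1. A Groebner basis of the Jacobian ideal J(f) in C{x,y} is {y^3, x}; counting standard monomials gives mu = 3. Corank 1: A-series; mu = 3 gives A_3.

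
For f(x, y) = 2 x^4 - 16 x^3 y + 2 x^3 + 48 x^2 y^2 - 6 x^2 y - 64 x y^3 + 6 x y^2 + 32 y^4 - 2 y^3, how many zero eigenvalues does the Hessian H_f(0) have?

2

Hessian at 0 has rank 0.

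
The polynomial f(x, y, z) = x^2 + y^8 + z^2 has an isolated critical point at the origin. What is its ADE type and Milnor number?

The Hessian of f at 0 is [[2, 0, 0], [0, 0, 0], [0, 0, 2]] with rank 2, so corank 1. A Groebner basis of the Jacobian ideal J(f) in C{x,y,z} is {y^7, x, z}; counting standard monomials gives mu = 7. Corank 1: A-series; mu = 7 gives A_7.

Type A_7, Milnor number mu = 7.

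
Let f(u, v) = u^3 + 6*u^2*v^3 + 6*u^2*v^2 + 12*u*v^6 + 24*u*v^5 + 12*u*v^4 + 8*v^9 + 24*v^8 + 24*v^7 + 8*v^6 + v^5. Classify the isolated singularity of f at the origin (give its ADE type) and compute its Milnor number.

Type E_8, Milnor number mu = 8.

The Hessian of f at 0 has rank 0. Corank 2; j^3 = u^3 is a perfect cube, so E-series; the 5-jet and mu = 8 give E_8.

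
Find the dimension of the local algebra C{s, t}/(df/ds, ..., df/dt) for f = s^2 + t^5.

The Hessian of f at 0 has rank 1. Corank 1: A-series; mu = 4 gives A_4.

4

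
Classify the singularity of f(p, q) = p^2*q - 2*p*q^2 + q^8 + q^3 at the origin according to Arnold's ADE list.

The Hessian of f at 0 has rank 0. Corank 2; j^3 = q*(p - q)^2 has shape L^2 M (L != M), so D-series; mu = 9 gives D_9.

D_9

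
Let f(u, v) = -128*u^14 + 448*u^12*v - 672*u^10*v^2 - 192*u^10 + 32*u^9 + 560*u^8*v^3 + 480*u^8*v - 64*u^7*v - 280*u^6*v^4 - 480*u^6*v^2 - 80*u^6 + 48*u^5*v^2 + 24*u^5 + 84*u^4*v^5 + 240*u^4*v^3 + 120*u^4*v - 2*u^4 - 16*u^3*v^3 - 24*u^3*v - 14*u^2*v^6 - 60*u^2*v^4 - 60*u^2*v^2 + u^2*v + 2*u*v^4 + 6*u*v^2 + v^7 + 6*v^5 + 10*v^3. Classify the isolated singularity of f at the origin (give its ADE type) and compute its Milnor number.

Type D_{4}, Milnor number mu = 4.

The Hessian of f at 0 has rank 0. Corank 2; j^3 = v*(u^2 + 6*u*v + 10*v^2) splits into three distinct lines over C (the quadratic factor has nonzero discriminant), so D_4.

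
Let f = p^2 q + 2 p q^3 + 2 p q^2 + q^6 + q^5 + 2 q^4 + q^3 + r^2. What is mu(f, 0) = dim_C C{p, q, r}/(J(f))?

The Hessian of f at 0 has rank 1. Corank 2; j^3 = q*(p + q)^2 has shape L^2 M (L != M), so D-series; mu = 7 gives D_7.

7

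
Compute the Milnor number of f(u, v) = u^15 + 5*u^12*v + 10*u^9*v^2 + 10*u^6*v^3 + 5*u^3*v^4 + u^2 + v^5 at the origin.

4

The Hessian of f at 0 has rank 1. Corank 1: A-series; mu = 4 gives A_4.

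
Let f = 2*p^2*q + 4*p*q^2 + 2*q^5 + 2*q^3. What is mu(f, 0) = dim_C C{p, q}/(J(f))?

6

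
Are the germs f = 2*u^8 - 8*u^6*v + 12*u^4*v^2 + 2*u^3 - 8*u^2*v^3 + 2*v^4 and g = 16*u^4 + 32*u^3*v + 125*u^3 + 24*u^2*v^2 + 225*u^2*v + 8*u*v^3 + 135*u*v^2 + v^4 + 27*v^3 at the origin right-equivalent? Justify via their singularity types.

Yes.

The Hessian of f at 0 is [[0, 0], [0, 0]] with rank 0, so corank 2. A Groebner basis of the Jacobian ideal J(f) in C{u,v} is {v^3, u^2}; counting standard monomials gives mu = 6. Corank 2; j^3 = 2*u^3 is a perfect cube, so E-series; the 4-jet and mu = 6 give E_6. The Hessian of g at 0 is [[0, 0], [0, 0]] with rank 0, so corank 2. A Groebner basis of the Jacobian ideal J(g) in C{u,v} is {v^4, u*v^2 + 17*v^3/30, u^2 + 6*u*v/5 + 9*v^2/25}; counting standard monomials gives mu = 6. Corank 2; j^3 = (5*u + 3*v)^3 is a perfect cube, so E-series; the 4-jet and mu = 6 give E_6. Both have type E_6, hence right-equivalent.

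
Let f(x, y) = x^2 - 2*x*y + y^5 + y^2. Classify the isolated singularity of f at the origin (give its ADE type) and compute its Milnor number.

Type A4, Milnor number mu = 4.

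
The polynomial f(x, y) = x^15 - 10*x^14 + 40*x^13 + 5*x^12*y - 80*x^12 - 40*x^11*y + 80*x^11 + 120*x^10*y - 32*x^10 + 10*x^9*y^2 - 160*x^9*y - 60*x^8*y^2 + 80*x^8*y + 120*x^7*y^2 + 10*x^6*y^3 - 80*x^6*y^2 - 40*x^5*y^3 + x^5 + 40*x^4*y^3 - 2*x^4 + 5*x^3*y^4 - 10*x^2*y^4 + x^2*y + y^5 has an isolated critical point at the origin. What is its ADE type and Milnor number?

Type D6, Milnor number mu = 6.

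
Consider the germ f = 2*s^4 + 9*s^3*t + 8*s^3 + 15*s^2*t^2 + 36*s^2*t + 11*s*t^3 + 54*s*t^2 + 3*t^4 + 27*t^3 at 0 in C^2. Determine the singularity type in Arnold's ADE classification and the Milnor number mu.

The Hessian of f at 0 is [[0, 0], [0, 0]] with rank 0, so corank 2. A Groebner basis of the Jacobian ideal J(f) in C{s,t} is {768*s^2 + 2304*s*t + t^4 - 8*t^3 + 1728*t^2, s^3 + 180*s^2 + 540*s*t + 3*t^3/2 + 405*t^2, s^2*t - 88*s^2 - 264*s*t - 4*t^3/3 - 198*t^2, 32*s^2 + s*t^2 + 96*s*t + 7*t^3/6 + 72*t^2}; counting standard monomials gives mu = 7. Corank 2; j^3 = (2*s + 3*t)^3 is a perfect cube, so E-series; the 4-jet and mu = 7 give E_7.

Type E_{7}, Milnor number mu = 7.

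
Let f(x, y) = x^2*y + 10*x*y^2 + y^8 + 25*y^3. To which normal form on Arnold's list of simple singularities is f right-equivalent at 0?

D_{9}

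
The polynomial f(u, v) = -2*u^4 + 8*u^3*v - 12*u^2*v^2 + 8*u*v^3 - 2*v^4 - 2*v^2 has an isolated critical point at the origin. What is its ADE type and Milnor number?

Type A3, Milnor number mu = 3.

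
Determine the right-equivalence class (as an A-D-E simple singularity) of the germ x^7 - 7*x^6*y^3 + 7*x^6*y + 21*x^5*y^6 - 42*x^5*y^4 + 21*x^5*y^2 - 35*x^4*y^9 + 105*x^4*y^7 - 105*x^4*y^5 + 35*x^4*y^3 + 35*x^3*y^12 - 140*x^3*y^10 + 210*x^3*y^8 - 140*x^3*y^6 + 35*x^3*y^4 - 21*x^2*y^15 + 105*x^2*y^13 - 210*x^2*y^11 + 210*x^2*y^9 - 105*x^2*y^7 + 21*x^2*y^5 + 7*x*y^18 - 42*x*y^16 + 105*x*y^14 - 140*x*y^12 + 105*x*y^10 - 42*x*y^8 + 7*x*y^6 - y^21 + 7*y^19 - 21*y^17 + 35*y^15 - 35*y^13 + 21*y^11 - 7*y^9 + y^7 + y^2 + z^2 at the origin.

A_{6}

The Hessian of f at 0 has rank 2. Corank 1: A-series; mu = 6 gives A_6.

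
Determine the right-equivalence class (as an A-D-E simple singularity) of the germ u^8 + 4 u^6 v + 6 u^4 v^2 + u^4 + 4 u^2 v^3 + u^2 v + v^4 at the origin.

The Hessian of f at 0 has rank 0. Corank 2; j^3 = u^2*v has shape L^2 M (L != M), so D-series; mu = 5 gives D_5.

D5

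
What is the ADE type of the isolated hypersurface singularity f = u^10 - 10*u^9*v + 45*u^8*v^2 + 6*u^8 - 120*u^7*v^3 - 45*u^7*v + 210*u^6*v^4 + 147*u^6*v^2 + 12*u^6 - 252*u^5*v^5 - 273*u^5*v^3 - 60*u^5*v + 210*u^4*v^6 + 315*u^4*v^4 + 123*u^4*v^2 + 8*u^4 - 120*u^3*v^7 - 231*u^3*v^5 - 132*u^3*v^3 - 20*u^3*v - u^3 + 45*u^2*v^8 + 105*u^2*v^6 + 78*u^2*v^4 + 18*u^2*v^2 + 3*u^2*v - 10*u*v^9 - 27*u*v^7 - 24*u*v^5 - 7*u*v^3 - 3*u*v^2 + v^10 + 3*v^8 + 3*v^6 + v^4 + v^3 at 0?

The Hessian of f at 0 has rank 0. Corank 2; j^3 = -(u - v)^3 is a perfect cube, so E-series; the 4-jet and mu = 7 give E_7.

E7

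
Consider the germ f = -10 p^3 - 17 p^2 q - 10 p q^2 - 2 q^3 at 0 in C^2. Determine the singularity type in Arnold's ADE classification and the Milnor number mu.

The Hessian of f at 0 has rank 0. Corank 2; j^3 = -(2*p + q)*(5*p^2 + 6*p*q + 2*q^2) splits into three distinct lines over C (the quadratic factor has nonzero discriminant), so D_4.

Type D4, Milnor number mu = 4.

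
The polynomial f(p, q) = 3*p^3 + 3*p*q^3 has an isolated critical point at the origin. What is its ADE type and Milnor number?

Type E7, Milnor number mu = 7.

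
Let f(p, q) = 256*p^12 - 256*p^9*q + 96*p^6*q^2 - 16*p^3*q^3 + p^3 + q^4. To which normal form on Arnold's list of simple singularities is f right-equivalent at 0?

E_6

The Hessian of f at 0 is [[0, 0], [0, 0]] with rank 0, so corank 2. A Groebner basis of the Jacobian ideal J(f) in C{p,q} is {q^3, p^2}; counting standard monomials gives mu = 6. Corank 2; j^3 = p^3 is a perfect cube, so E-series; the 4-jet and mu = 6 give E_6.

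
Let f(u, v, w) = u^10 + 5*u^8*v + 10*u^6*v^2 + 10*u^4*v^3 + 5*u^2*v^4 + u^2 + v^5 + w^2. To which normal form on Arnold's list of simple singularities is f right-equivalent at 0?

A4

The Hessian of f at 0 is [[2, 0, 0], [0, 0, 0], [0, 0, 2]] with rank 2, so corank 1. A Groebner basis of the Jacobian ideal J(f) in C{u,v,w} is {v^4, u, w}; counting standard monomials gives mu = 4. Corank 1: A-series; mu = 4 gives A_4.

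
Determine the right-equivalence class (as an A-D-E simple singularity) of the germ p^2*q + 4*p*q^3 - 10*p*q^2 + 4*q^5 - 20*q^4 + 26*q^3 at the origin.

The Hessian of f at 0 has rank 0. Corank 2; j^3 = q*(p^2 - 10*p*q + 26*q^2) splits into three distinct lines over C (the quadratic factor has nonzero discriminant), so D_4.

D_4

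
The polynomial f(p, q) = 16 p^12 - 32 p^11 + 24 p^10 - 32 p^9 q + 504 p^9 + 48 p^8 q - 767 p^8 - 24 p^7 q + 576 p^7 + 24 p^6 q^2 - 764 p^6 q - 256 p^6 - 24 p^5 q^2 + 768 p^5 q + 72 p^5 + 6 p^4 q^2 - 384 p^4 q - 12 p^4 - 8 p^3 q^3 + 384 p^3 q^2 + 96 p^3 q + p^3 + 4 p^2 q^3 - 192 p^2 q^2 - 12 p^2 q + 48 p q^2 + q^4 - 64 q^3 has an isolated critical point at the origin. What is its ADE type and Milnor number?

Type E6, Milnor number mu = 6.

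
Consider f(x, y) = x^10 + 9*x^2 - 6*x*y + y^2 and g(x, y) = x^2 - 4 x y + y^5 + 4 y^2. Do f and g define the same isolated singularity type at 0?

The Hessian of f at 0 has rank 1. Corank 1: A-series; mu = 9 gives A_9. The Hessian of g at 0 has rank 1. Corank 1: A-series; mu = 4 gives A_4. f is A_9 but g is A_4, hence not right-equivalent.

No.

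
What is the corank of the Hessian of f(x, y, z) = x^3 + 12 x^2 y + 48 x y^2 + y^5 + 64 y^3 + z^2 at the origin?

2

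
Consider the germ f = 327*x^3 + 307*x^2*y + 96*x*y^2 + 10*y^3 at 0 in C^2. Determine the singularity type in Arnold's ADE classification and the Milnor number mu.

The Hessian of f at 0 has rank 0. Corank 2; j^3 = (3*x + y)*(109*x^2 + 66*x*y + 10*y^2) splits into three distinct lines over C (the quadratic factor has nonzero discriminant), so D_4.

Type D_4, Milnor number mu = 4.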